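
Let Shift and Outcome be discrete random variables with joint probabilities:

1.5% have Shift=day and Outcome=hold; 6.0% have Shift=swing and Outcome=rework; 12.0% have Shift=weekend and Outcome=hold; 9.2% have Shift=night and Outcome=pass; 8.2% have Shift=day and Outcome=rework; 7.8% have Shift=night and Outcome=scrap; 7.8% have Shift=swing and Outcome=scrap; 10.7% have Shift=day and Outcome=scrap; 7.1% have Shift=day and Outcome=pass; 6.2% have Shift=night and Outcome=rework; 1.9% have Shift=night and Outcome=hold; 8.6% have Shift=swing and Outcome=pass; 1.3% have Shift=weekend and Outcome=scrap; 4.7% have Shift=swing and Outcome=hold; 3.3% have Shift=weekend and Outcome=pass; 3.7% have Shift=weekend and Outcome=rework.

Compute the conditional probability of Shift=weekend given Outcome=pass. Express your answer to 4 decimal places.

P(Outcome=pass) = 0.071 + 0.086 + 0.092 + 0.033 = 0.282.
P(Shift=weekend | Outcome=pass) = 0.033/0.282 = 0.1170.

0.1170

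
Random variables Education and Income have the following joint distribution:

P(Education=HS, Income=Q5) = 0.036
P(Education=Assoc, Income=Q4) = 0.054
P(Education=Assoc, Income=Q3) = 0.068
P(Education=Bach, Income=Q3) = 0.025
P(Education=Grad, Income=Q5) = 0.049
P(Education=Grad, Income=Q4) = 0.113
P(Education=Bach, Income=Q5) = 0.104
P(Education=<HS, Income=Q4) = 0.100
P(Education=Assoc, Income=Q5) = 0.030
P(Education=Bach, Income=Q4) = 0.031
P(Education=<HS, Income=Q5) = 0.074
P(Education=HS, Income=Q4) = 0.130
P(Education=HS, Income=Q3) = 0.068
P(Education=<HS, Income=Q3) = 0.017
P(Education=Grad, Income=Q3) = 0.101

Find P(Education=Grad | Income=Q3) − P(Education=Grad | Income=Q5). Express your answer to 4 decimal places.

P(Income=Q3) = 0.017 + 0.068 + 0.068 + 0.025 + 0.101 = 0.279; P(Education=Grad | Income=Q3) = 0.101/0.279 = 0.36201.
P(Income=Q5) = 0.074 + 0.036 + 0.030 + 0.104 + 0.049 = 0.293; P(Education=Grad | Income=Q5) = 0.049/0.293 = 0.16724.
Difference = 0.1948.

0.1948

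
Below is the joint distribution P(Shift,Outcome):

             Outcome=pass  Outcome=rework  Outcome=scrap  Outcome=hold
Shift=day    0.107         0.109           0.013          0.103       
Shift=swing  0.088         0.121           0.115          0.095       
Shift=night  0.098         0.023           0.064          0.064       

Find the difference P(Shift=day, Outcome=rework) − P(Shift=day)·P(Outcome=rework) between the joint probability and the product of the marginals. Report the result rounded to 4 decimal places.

0.0250

P(Shift=day) = 0.107 + 0.109 + 0.013 + 0.103 = 0.332.
P(Outcome=rework) = 0.109 + 0.121 + 0.023 = 0.253.
P(Shift=day, Outcome=rework) − P(Shift=day)P(Outcome=rework) = 0.109 − 0.332×0.253 = 0.0250.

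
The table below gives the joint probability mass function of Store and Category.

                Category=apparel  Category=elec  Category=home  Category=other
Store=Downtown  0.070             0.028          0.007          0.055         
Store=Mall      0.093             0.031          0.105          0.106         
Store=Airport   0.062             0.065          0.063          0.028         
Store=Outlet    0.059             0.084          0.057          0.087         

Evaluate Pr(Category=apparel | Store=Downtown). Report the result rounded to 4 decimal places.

0.4375

P(Store=Downtown) = 0.070 + 0.028 + 0.007 + 0.055 = 0.160.
P(Category=apparel | Store=Downtown) = 0.070/0.160 = 0.4375.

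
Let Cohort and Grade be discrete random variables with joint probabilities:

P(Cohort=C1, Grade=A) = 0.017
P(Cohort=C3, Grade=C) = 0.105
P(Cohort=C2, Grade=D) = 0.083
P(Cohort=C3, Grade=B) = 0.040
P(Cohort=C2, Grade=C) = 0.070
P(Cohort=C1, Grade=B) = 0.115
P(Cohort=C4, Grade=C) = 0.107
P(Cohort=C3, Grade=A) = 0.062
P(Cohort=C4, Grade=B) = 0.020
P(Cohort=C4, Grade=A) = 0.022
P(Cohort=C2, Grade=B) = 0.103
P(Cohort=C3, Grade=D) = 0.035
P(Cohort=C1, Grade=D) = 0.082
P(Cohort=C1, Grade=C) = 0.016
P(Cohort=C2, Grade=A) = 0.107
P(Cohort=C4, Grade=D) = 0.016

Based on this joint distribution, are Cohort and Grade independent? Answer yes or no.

no

P(Cohort=C4) = 0.165 and P(Grade=C) = 0.298, so their product is 0.04917, but P(Cohort=C4, Grade=C) = 0.107. Since these differ, Cohort and Grade are not independent.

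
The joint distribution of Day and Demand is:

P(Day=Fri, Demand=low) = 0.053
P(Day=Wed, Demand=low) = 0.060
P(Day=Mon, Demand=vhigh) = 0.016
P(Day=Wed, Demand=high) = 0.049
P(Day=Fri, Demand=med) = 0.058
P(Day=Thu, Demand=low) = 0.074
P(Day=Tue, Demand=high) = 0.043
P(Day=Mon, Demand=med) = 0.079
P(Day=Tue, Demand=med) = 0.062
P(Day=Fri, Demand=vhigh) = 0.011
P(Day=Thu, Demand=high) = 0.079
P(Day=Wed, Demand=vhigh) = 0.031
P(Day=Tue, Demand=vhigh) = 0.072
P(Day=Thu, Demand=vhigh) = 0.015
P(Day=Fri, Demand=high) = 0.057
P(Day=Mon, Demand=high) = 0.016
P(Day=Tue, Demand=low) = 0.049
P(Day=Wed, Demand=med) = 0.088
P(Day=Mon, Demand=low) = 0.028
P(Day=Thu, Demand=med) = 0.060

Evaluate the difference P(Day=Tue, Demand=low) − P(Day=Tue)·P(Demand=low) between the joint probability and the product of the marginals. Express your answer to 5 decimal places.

-0.01066

P(Day=Tue) = 0.049 + 0.062 + 0.043 + 0.072 = 0.226.
P(Demand=low) = 0.028 + 0.049 + 0.060 + 0.074 + 0.053 = 0.264.
P(Day=Tue, Demand=low) − P(Day=Tue)P(Demand=low) = 0.049 − 0.226×0.264 = -0.01066.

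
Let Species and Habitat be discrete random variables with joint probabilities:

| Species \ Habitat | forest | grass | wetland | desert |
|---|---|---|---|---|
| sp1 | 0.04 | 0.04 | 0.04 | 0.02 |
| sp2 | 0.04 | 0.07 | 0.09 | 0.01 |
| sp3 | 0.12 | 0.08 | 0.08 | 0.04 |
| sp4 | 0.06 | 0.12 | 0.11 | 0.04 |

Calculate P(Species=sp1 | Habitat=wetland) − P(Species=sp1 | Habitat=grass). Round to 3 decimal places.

P(Habitat=wetland) = 0.04 + 0.09 + 0.08 + 0.11 = 0.32; P(Species=sp1 | Habitat=wetland) = 0.04/0.32 = 0.1250.
P(Habitat=grass) = 0.04 + 0.07 + 0.08 + 0.12 = 0.31; P(Species=sp1 | Habitat=grass) = 0.04/0.31 = 0.1290.
Difference = -0.004.

-0.004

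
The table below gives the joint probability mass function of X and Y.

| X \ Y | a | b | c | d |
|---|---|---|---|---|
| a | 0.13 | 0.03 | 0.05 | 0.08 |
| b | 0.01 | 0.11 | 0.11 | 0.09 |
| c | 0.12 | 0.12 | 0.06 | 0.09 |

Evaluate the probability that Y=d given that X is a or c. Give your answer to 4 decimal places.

P(X=a) = 0.13 + 0.03 + 0.05 + 0.08 = 0.29.
P(X=c) = 0.12 + 0.12 + 0.06 + 0.09 = 0.39.
P(X ∈ {a, c}) = 0.29 + 0.39 = 0.68; P(Y=d, X ∈ {a, c}) = 0.08 + 0.09 = 0.17.
P(Y=d | X ∈ {a, c}) = 0.17/0.68 = 0.2500.

0.2500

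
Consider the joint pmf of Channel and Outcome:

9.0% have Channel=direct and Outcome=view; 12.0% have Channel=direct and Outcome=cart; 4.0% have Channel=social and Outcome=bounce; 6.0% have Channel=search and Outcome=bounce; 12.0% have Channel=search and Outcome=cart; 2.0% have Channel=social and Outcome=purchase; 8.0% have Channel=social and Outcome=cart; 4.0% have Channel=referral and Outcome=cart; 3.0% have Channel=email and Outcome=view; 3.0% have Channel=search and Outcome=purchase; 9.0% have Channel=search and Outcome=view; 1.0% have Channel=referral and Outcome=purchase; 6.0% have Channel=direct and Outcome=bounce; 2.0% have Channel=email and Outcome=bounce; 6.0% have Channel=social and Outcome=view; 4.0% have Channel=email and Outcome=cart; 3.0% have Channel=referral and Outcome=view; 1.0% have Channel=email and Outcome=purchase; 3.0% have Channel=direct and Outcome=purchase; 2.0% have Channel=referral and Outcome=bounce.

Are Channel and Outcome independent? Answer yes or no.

yes

Every cell satisfies P(Channel,Outcome) = P(Channel)·P(Outcome). For instance P(Channel=social) = 0.200, P(Outcome=purchase) = 0.100, and 0.200×0.100 = 0.020 matches the joint entry. So Channel and Outcome are independent.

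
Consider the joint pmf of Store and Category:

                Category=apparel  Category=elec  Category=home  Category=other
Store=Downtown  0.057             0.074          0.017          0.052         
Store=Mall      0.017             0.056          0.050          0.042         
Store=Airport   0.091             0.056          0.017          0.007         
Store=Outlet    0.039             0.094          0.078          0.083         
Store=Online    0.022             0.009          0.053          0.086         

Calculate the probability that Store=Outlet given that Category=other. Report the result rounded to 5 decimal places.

P(Category=other) = 0.052 + 0.042 + 0.007 + 0.083 + 0.086 = 0.270.
P(Store=Outlet | Category=other) = 0.083/0.270 = 0.30741.

0.30741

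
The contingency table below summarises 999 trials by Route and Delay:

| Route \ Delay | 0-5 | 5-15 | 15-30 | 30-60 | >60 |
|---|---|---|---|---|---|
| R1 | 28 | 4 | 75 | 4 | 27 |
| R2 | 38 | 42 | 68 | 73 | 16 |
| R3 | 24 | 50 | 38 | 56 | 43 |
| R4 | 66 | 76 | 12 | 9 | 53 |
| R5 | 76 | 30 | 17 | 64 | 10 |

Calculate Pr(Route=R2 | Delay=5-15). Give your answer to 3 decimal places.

Total with Delay=5-15: 4 + 42 + 50 + 76 + 30 = 202.
P(Route=R2 | Delay=5-15) = 42/202 = 0.208.

0.208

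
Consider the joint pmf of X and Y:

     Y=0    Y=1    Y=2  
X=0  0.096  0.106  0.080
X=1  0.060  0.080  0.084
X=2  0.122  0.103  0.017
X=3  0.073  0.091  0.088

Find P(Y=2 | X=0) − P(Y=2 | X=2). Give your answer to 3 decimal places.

0.213

P(X=0) = 0.096 + 0.106 + 0.080 = 0.282; P(Y=2 | X=0) = 0.080/0.282 = 0.2837.
P(X=2) = 0.122 + 0.103 + 0.017 = 0.242; P(Y=2 | X=2) = 0.017/0.242 = 0.0702.
Difference = 0.213.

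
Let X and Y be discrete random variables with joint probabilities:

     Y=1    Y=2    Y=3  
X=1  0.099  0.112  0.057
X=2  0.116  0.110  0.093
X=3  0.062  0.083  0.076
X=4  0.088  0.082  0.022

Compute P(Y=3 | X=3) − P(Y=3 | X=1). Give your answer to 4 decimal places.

0.1312

P(X=3) = 0.062 + 0.083 + 0.076 = 0.221; P(Y=3 | X=3) = 0.076/0.221 = 0.34389.
P(X=1) = 0.099 + 0.112 + 0.057 = 0.268; P(Y=3 | X=1) = 0.057/0.268 = 0.21269.
Difference = 0.1312.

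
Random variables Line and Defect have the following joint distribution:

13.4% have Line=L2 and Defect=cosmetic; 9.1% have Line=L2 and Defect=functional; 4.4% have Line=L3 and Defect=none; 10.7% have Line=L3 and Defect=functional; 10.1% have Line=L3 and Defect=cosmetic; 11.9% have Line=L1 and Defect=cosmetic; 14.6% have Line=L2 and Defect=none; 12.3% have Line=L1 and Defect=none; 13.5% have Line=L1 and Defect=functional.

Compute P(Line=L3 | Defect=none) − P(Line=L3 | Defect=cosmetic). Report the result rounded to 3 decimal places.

P(Defect=none) = 0.123 + 0.146 + 0.044 = 0.313; P(Line=L3 | Defect=none) = 0.044/0.313 = 0.1406.
P(Defect=cosmetic) = 0.119 + 0.134 + 0.101 = 0.354; P(Line=L3 | Defect=cosmetic) = 0.101/0.354 = 0.2853.
Difference = -0.145.

-0.145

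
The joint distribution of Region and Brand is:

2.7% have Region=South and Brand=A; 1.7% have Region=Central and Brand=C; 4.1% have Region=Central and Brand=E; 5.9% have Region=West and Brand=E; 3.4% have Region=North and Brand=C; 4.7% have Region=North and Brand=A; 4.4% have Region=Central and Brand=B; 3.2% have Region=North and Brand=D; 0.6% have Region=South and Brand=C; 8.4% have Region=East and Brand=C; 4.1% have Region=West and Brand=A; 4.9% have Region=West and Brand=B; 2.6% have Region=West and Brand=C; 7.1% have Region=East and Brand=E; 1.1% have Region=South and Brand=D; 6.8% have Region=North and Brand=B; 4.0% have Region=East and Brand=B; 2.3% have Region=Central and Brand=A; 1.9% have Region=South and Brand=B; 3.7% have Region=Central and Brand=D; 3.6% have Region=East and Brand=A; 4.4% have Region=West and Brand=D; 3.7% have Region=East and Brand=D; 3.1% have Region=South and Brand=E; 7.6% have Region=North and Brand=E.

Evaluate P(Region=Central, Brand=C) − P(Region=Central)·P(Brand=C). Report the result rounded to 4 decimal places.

-0.0101

P(Region=Central) = 0.023 + 0.044 + 0.017 + 0.037 + 0.041 = 0.162.
P(Brand=C) = 0.034 + 0.006 + 0.084 + 0.026 + 0.017 = 0.167.
P(Region=Central, Brand=C) − P(Region=Central)P(Brand=C) = 0.017 − 0.162×0.167 = -0.0101.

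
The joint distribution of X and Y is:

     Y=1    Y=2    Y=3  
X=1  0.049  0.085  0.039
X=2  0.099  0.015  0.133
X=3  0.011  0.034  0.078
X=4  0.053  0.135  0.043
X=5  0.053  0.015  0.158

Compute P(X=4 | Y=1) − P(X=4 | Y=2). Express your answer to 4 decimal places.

-0.2754

P(Y=1) = 0.049 + 0.099 + 0.011 + 0.053 + 0.053 = 0.265; P(X=4 | Y=1) = 0.053/0.265 = 0.20000.
P(Y=2) = 0.085 + 0.015 + 0.034 + 0.135 + 0.015 = 0.284; P(X=4 | Y=2) = 0.135/0.284 = 0.47535.
Difference = -0.2754.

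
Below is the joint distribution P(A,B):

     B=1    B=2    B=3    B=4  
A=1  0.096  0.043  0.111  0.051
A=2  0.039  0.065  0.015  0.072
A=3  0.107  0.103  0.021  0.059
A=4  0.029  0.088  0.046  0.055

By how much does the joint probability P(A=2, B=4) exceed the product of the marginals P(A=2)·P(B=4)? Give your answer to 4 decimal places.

0.0267

P(A=2) = 0.039 + 0.065 + 0.015 + 0.072 = 0.191.
P(B=4) = 0.051 + 0.072 + 0.059 + 0.055 = 0.237.
P(A=2, B=4) − P(A=2)P(B=4) = 0.072 − 0.191×0.237 = 0.0267.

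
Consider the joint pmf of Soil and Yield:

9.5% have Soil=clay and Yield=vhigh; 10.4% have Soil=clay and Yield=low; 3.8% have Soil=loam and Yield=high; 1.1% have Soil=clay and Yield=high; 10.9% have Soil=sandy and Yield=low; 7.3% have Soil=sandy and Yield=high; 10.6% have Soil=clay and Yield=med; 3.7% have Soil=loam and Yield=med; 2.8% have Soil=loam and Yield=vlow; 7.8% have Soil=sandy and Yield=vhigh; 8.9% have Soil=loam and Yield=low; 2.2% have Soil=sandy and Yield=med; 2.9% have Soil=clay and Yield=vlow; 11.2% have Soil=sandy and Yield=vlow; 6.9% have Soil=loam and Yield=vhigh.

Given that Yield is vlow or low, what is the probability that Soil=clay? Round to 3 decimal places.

0.282

P(Yield=vlow) = 0.112 + 0.028 + 0.029 = 0.169.
P(Yield=low) = 0.109 + 0.089 + 0.104 = 0.302.
P(Yield ∈ {vlow, low}) = 0.169 + 0.302 = 0.471; P(Soil=clay, Yield ∈ {vlow, low}) = 0.029 + 0.104 = 0.133.
P(Soil=clay | Yield ∈ {vlow, low}) = 0.133/0.471 = 0.282.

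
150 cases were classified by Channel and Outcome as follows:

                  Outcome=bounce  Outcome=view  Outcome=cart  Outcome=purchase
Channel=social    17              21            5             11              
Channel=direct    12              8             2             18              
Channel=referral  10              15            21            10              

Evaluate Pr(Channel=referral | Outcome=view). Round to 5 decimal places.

0.34091

Total with Outcome=view: 21 + 8 + 15 = 44.
P(Channel=referral | Outcome=view) = 15/44 = 0.34091.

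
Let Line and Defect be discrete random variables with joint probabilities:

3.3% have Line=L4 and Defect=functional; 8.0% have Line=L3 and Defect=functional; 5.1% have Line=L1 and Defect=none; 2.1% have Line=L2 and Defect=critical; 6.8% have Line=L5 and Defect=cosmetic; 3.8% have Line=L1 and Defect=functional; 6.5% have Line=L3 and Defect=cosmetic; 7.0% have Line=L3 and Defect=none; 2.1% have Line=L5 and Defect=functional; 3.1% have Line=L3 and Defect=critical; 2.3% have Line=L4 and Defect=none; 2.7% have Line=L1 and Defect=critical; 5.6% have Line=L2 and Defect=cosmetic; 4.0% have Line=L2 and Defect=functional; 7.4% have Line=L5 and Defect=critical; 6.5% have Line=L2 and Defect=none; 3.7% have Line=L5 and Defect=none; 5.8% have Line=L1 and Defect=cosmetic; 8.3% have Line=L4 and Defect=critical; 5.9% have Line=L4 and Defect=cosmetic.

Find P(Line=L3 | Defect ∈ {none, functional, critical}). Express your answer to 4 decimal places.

0.2608

P(Defect=none) = 0.051 + 0.065 + 0.070 + 0.023 + 0.037 = 0.246.
P(Defect=functional) = 0.038 + 0.040 + 0.080 + 0.033 + 0.021 = 0.212.
P(Defect=critical) = 0.027 + 0.021 + 0.031 + 0.083 + 0.074 = 0.236.
P(Defect ∈ {none, functional, critical}) = 0.246 + 0.212 + 0.236 = 0.694; P(Line=L3, Defect ∈ {none, functional, critical}) = 0.070 + 0.080 + 0.031 = 0.181.
P(Line=L3 | Defect ∈ {none, functional, critical}) = 0.181/0.694 = 0.2608.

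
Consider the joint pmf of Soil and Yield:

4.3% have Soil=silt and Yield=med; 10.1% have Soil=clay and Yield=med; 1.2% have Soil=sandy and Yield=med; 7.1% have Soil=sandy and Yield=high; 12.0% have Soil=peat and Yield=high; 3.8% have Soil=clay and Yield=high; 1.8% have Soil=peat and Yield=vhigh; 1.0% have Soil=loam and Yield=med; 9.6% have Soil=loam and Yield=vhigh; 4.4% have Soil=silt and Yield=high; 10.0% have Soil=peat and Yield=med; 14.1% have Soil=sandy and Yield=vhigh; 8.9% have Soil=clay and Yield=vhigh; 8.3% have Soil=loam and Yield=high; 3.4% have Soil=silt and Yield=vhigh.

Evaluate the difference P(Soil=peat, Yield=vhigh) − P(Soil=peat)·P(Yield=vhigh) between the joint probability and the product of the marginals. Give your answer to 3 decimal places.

P(Soil=peat) = 0.100 + 0.120 + 0.018 = 0.238.
P(Yield=vhigh) = 0.141 + 0.096 + 0.089 + 0.034 + 0.018 = 0.378.
P(Soil=peat, Yield=vhigh) − P(Soil=peat)P(Yield=vhigh) = 0.018 − 0.238×0.378 = -0.072.

-0.072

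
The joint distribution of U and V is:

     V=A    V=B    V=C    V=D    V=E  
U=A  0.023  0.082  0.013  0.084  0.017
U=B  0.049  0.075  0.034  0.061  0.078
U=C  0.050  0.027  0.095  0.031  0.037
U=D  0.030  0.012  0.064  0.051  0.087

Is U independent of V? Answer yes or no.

no

P(U=C) = 0.240 and P(V=C) = 0.206, so their product is 0.04944, but P(U=C, V=C) = 0.095. Since these differ, U and V are not independent.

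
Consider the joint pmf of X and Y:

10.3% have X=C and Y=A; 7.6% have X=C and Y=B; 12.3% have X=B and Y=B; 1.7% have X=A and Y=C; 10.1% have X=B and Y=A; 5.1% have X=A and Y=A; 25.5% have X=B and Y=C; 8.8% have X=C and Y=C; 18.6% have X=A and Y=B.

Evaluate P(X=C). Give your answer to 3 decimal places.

P(X=C) = 0.103 + 0.076 + 0.088 = 0.267.

0.267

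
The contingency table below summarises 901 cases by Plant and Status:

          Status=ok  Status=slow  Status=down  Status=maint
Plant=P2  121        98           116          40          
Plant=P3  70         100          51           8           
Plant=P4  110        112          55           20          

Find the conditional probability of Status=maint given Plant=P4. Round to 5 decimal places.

Total with Plant=P4: 110 + 112 + 55 + 20 = 297.
P(Status=maint | Plant=P4) = 20/297 = 0.06734.

0.06734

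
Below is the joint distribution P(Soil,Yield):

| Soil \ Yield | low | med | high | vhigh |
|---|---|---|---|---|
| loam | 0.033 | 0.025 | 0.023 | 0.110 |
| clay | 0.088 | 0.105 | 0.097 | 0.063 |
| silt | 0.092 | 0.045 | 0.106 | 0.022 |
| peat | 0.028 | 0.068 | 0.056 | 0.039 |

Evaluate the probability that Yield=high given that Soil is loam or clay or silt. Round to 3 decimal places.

P(Soil=loam) = 0.033 + 0.025 + 0.023 + 0.110 = 0.191.
P(Soil=clay) = 0.088 + 0.105 + 0.097 + 0.063 = 0.353.
P(Soil=silt) = 0.092 + 0.045 + 0.106 + 0.022 = 0.265.
P(Soil ∈ {loam, clay, silt}) = 0.191 + 0.353 + 0.265 = 0.809; P(Yield=high, Soil ∈ {loam, clay, silt}) = 0.023 + 0.097 + 0.106 = 0.226.
P(Yield=high | Soil ∈ {loam, clay, silt}) = 0.226/0.809 = 0.279.

0.279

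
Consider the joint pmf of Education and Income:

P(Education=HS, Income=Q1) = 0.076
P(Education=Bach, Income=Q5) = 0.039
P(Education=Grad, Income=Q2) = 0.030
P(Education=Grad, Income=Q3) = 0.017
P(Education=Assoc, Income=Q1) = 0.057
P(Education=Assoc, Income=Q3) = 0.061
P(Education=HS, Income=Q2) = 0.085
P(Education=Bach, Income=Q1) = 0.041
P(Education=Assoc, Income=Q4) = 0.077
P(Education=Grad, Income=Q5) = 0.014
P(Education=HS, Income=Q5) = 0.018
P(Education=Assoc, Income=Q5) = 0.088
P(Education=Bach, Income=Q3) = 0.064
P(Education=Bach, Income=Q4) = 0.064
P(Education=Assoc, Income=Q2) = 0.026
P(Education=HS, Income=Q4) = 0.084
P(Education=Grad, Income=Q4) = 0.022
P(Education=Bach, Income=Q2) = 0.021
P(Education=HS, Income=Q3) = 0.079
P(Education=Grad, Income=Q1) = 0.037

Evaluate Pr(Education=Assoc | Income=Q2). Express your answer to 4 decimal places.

P(Income=Q2) = 0.085 + 0.026 + 0.021 + 0.030 = 0.162.
P(Education=Assoc | Income=Q2) = 0.026/0.162 = 0.1605.

0.1605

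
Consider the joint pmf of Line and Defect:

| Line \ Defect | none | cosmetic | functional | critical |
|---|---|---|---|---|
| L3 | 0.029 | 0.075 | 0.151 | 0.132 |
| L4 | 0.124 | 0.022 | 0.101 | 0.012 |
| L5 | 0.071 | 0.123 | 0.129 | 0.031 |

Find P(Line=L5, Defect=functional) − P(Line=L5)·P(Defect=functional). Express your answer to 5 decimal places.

-0.00587

P(Line=L5) = 0.071 + 0.123 + 0.129 + 0.031 = 0.354.
P(Defect=functional) = 0.151 + 0.101 + 0.129 = 0.381.
P(Line=L5, Defect=functional) − P(Line=L5)P(Defect=functional) = 0.129 − 0.354×0.381 = -0.00587.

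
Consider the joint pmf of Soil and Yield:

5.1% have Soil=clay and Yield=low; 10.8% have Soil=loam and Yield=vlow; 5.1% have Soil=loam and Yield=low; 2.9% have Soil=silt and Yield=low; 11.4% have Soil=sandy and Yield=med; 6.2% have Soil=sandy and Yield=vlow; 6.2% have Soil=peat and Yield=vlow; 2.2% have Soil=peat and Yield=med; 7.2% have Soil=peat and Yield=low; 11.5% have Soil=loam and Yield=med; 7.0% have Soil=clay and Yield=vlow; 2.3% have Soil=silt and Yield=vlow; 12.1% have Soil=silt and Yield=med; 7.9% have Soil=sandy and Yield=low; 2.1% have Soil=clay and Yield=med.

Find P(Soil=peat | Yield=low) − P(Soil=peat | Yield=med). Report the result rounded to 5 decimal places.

0.19934

P(Yield=low) = 0.079 + 0.051 + 0.051 + 0.029 + 0.072 = 0.282; P(Soil=peat | Yield=low) = 0.072/0.282 = 0.255319.
P(Yield=med) = 0.114 + 0.115 + 0.021 + 0.121 + 0.022 = 0.393; P(Soil=peat | Yield=med) = 0.022/0.393 = 0.055980.
Difference = 0.19934.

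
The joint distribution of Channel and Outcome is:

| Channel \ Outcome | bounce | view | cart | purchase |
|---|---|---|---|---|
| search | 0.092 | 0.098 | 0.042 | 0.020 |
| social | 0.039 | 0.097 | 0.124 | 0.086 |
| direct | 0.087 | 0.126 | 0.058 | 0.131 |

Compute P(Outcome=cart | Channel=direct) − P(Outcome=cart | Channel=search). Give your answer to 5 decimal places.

-0.02239

P(Channel=direct) = 0.087 + 0.126 + 0.058 + 0.131 = 0.402; P(Outcome=cart | Channel=direct) = 0.058/0.402 = 0.144279.
P(Channel=search) = 0.092 + 0.098 + 0.042 + 0.020 = 0.252; P(Outcome=cart | Channel=search) = 0.042/0.252 = 0.166667.
Difference = -0.02239.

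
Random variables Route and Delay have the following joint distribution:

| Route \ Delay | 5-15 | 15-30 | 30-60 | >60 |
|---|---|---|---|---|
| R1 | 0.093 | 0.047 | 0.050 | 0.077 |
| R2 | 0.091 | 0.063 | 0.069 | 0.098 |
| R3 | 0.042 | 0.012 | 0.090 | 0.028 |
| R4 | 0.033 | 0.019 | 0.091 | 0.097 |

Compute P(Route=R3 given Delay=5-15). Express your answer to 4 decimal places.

P(Delay=5-15) = 0.093 + 0.091 + 0.042 + 0.033 = 0.259.
P(Route=R3 | Delay=5-15) = 0.042/0.259 = 0.1622.

0.1622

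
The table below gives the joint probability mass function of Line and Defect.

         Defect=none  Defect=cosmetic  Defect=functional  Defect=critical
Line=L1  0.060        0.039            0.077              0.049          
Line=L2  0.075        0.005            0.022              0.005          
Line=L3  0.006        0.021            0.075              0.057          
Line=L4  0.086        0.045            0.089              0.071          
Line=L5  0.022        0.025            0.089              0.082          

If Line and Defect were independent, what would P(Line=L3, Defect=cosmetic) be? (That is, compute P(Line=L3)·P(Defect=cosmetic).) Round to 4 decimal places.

0.0215

P(Line=L3) = 0.006 + 0.021 + 0.075 + 0.057 = 0.159.
P(Defect=cosmetic) = 0.039 + 0.005 + 0.021 + 0.045 + 0.025 = 0.135.
Product: 0.159 × 0.135 = 0.0215.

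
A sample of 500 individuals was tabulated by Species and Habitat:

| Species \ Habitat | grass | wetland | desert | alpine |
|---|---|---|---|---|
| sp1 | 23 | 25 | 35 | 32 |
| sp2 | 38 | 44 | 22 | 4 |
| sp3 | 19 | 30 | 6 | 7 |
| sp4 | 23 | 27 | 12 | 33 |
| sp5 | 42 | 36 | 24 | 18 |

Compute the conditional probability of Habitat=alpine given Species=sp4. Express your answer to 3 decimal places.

0.347

Total with Species=sp4: 23 + 27 + 12 + 33 = 95.
P(Habitat=alpine | Species=sp4) = 33/95 = 0.347.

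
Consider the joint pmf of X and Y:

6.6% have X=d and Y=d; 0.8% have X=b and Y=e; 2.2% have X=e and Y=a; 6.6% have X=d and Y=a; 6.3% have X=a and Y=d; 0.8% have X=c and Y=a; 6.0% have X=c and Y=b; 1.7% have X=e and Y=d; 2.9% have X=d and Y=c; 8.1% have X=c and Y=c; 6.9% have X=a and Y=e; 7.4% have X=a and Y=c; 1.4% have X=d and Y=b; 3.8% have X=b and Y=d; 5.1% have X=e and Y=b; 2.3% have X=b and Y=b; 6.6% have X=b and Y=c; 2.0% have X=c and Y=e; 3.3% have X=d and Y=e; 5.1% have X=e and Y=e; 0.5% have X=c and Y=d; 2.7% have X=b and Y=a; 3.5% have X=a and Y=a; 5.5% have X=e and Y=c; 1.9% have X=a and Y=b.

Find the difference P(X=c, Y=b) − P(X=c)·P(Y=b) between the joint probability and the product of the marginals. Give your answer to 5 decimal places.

0.03094

P(X=c) = 0.008 + 0.060 + 0.081 + 0.005 + 0.020 = 0.174.
P(Y=b) = 0.019 + 0.023 + 0.060 + 0.014 + 0.051 = 0.167.
P(X=c, Y=b) − P(X=c)P(Y=b) = 0.060 − 0.174×0.167 = 0.03094.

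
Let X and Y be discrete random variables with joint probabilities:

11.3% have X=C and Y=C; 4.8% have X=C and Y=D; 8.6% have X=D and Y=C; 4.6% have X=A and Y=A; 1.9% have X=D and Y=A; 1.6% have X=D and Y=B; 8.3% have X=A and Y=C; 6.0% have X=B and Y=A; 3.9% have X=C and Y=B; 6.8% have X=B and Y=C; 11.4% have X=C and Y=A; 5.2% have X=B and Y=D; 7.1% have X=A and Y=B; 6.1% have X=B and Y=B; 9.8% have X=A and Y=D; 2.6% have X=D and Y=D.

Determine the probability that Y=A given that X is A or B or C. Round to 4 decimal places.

P(X=A) = 0.046 + 0.071 + 0.083 + 0.098 = 0.298.
P(X=B) = 0.060 + 0.061 + 0.068 + 0.052 = 0.241.
P(X=C) = 0.114 + 0.039 + 0.113 + 0.048 = 0.314.
P(X ∈ {A, B, C}) = 0.298 + 0.241 + 0.314 = 0.853; P(Y=A, X ∈ {A, B, C}) = 0.046 + 0.060 + 0.114 = 0.220.
P(Y=A | X ∈ {A, B, C}) = 0.220/0.853 = 0.2579.

0.2579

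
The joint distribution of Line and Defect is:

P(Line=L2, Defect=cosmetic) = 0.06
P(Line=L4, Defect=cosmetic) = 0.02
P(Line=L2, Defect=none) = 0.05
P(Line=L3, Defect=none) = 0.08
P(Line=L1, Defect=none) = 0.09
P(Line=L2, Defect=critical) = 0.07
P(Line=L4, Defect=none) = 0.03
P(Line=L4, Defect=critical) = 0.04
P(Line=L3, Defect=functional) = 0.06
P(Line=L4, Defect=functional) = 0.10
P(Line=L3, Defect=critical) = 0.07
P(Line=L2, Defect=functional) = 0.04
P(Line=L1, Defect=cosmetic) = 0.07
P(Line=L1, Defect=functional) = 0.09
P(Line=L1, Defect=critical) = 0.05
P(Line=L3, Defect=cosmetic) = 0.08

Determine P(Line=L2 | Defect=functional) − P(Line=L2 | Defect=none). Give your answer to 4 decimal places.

P(Defect=functional) = 0.09 + 0.04 + 0.06 + 0.10 = 0.29; P(Line=L2 | Defect=functional) = 0.04/0.29 = 0.13793.
P(Defect=none) = 0.09 + 0.05 + 0.08 + 0.03 = 0.25; P(Line=L2 | Defect=none) = 0.05/0.25 = 0.20000.
Difference = -0.0621.

-0.0621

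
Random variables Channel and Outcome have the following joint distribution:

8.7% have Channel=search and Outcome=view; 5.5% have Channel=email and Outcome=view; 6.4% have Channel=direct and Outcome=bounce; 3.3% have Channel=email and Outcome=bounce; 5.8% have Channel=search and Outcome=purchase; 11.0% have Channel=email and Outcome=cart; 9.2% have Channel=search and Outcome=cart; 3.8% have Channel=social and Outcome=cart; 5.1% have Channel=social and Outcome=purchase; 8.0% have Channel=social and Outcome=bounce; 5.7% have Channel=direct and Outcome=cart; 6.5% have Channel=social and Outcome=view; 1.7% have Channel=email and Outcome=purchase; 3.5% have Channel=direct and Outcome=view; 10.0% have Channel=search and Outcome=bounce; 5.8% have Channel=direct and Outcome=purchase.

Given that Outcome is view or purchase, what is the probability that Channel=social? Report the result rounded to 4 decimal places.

P(Outcome=view) = 0.055 + 0.087 + 0.065 + 0.035 = 0.242.
P(Outcome=purchase) = 0.017 + 0.058 + 0.051 + 0.058 = 0.184.
P(Outcome ∈ {view, purchase}) = 0.242 + 0.184 = 0.426; P(Channel=social, Outcome ∈ {view, purchase}) = 0.065 + 0.051 = 0.116.
P(Channel=social | Outcome ∈ {view, purchase}) = 0.116/0.426 = 0.2723.

0.2723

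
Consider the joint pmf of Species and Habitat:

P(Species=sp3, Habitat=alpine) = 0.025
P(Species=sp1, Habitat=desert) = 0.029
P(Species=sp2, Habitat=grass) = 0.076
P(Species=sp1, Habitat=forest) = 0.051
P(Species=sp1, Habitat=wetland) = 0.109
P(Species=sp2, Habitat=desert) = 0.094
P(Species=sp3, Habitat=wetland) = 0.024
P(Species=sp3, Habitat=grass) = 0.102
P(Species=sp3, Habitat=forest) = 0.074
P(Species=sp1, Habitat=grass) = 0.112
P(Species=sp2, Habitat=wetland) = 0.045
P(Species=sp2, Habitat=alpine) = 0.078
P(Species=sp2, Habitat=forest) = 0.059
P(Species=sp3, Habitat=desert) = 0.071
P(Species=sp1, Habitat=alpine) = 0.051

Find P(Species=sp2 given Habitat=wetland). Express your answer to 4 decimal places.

0.2528

P(Habitat=wetland) = 0.109 + 0.045 + 0.024 = 0.178.
P(Species=sp2 | Habitat=wetland) = 0.045/0.178 = 0.2528.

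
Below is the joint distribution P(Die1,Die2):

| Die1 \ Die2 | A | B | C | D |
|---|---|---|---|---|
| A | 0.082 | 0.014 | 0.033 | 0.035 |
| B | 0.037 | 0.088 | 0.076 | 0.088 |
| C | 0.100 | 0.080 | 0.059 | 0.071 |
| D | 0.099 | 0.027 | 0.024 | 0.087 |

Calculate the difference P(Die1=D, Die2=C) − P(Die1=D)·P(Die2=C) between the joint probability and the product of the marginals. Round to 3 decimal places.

-0.022

P(Die1=D) = 0.099 + 0.027 + 0.024 + 0.087 = 0.237.
P(Die2=C) = 0.033 + 0.076 + 0.059 + 0.024 = 0.192.
P(Die1=D, Die2=C) − P(Die1=D)P(Die2=C) = 0.024 − 0.237×0.192 = -0.022.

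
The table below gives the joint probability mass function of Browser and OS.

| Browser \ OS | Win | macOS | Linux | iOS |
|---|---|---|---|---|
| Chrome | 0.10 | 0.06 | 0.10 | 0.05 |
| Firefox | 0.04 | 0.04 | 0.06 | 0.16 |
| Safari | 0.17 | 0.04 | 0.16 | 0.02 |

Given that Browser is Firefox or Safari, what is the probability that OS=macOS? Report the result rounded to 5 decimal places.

P(Browser=Firefox) = 0.04 + 0.04 + 0.06 + 0.16 = 0.30.
P(Browser=Safari) = 0.17 + 0.04 + 0.16 + 0.02 = 0.39.
P(Browser ∈ {Firefox, Safari}) = 0.30 + 0.39 = 0.69; P(OS=macOS, Browser ∈ {Firefox, Safari}) = 0.04 + 0.04 = 0.08.
P(OS=macOS | Browser ∈ {Firefox, Safari}) = 0.08/0.69 = 0.11594.

0.11594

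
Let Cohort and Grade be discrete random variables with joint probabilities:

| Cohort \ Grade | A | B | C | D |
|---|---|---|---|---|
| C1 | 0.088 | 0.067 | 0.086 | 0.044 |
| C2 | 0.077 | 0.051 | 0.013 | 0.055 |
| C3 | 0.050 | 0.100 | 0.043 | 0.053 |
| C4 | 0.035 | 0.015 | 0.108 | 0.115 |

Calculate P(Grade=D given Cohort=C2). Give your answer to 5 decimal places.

0.28061

P(Cohort=C2) = 0.077 + 0.051 + 0.013 + 0.055 = 0.196.
P(Grade=D | Cohort=C2) = 0.055/0.196 = 0.28061.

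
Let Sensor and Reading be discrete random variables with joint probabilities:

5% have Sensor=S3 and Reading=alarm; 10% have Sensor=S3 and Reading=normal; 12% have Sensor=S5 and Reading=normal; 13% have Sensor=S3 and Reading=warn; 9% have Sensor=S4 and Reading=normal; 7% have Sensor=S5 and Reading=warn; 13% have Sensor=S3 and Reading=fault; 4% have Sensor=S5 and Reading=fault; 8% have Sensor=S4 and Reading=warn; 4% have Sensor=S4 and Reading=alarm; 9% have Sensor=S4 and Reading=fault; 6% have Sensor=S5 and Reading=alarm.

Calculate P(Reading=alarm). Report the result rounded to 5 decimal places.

0.15000

P(Reading=alarm) = 0.05 + 0.04 + 0.06 = 0.15.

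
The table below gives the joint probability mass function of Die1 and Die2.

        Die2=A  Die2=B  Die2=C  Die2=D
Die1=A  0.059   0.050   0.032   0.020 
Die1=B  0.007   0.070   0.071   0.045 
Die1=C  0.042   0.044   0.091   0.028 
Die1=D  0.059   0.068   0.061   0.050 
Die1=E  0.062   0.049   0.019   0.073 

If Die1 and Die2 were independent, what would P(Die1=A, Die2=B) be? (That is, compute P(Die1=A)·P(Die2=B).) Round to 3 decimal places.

0.045

P(Die1=A) = 0.059 + 0.050 + 0.032 + 0.020 = 0.161.
P(Die2=B) = 0.050 + 0.070 + 0.044 + 0.068 + 0.049 = 0.281.
Product: 0.161 × 0.281 = 0.045.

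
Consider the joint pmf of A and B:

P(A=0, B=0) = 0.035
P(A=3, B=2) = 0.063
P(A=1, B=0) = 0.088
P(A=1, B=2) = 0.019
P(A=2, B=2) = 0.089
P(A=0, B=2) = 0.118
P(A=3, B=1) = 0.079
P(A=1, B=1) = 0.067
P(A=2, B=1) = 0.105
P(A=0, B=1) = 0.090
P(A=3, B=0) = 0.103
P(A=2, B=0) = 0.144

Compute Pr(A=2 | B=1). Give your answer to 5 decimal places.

P(B=1) = 0.090 + 0.067 + 0.105 + 0.079 = 0.341.
P(A=2 | B=1) = 0.105/0.341 = 0.30792.

0.30792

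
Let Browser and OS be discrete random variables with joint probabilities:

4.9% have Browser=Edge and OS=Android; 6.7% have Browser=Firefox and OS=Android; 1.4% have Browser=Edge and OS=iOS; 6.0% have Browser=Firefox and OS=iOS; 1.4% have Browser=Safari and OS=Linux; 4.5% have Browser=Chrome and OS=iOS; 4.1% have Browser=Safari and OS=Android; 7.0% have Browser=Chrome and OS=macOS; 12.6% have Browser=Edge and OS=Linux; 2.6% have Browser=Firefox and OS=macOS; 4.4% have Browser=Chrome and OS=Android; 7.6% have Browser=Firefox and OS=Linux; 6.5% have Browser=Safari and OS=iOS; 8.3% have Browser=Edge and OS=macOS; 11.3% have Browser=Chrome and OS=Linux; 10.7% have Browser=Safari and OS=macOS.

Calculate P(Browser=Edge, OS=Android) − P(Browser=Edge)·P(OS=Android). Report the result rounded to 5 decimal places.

P(Browser=Edge) = 0.083 + 0.126 + 0.014 + 0.049 = 0.272.
P(OS=Android) = 0.044 + 0.067 + 0.041 + 0.049 = 0.201.
P(Browser=Edge, OS=Android) − P(Browser=Edge)P(OS=Android) = 0.049 − 0.272×0.201 = -0.00567.

-0.00567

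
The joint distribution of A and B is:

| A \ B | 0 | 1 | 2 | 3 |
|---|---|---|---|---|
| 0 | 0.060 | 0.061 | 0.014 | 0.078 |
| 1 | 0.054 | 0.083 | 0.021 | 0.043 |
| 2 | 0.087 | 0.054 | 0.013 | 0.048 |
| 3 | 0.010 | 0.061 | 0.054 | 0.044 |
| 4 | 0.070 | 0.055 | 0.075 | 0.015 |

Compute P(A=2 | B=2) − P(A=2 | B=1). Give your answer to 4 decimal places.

P(B=2) = 0.014 + 0.021 + 0.013 + 0.054 + 0.075 = 0.177; P(A=2 | B=2) = 0.013/0.177 = 0.07345.
P(B=1) = 0.061 + 0.083 + 0.054 + 0.061 + 0.055 = 0.314; P(A=2 | B=1) = 0.054/0.314 = 0.17197.
Difference = -0.0985.

-0.0985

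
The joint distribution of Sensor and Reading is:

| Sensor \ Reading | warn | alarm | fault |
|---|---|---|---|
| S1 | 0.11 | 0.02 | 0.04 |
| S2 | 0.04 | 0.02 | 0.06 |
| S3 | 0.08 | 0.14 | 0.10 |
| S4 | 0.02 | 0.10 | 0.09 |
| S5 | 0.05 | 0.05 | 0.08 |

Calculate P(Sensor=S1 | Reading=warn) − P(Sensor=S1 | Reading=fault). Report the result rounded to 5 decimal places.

0.25856

P(Reading=warn) = 0.11 + 0.04 + 0.08 + 0.02 + 0.05 = 0.30; P(Sensor=S1 | Reading=warn) = 0.11/0.30 = 0.366667.
P(Reading=fault) = 0.04 + 0.06 + 0.10 + 0.09 + 0.08 = 0.37; P(Sensor=S1 | Reading=fault) = 0.04/0.37 = 0.108108.
Difference = 0.25856.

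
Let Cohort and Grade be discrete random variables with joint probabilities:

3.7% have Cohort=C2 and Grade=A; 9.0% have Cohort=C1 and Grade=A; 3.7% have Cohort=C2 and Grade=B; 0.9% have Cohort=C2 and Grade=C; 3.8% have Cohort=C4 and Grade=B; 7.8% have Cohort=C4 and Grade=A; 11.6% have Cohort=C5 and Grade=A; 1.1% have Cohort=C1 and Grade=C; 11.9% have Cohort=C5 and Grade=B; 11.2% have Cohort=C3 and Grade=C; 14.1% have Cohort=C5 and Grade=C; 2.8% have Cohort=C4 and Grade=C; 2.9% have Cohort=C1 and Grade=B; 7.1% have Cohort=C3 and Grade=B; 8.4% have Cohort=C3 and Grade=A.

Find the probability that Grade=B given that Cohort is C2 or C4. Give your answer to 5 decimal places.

P(Cohort=C2) = 0.037 + 0.037 + 0.009 = 0.083.
P(Cohort=C4) = 0.078 + 0.038 + 0.028 = 0.144.
P(Cohort ∈ {C2, C4}) = 0.083 + 0.144 = 0.227; P(Grade=B, Cohort ∈ {C2, C4}) = 0.037 + 0.038 = 0.075.
P(Grade=B | Cohort ∈ {C2, C4}) = 0.075/0.227 = 0.33040.

0.33040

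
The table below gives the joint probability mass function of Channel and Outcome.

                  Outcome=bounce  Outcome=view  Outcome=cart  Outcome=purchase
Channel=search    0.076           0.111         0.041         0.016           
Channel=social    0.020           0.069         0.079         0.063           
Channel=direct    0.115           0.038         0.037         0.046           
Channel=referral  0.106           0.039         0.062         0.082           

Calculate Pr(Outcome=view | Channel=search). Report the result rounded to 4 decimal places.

P(Channel=search) = 0.076 + 0.111 + 0.041 + 0.016 = 0.244.
P(Outcome=view | Channel=search) = 0.111/0.244 = 0.4549.

0.4549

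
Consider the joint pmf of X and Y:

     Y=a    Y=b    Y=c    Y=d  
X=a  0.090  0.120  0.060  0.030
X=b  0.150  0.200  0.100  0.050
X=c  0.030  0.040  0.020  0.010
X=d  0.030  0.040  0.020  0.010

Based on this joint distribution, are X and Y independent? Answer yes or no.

Every cell satisfies P(X,Y) = P(X)·P(Y). For instance P(X=c) = 0.100, P(Y=a) = 0.300, and 0.100×0.300 = 0.030 matches the joint entry. So X and Y are independent.

yes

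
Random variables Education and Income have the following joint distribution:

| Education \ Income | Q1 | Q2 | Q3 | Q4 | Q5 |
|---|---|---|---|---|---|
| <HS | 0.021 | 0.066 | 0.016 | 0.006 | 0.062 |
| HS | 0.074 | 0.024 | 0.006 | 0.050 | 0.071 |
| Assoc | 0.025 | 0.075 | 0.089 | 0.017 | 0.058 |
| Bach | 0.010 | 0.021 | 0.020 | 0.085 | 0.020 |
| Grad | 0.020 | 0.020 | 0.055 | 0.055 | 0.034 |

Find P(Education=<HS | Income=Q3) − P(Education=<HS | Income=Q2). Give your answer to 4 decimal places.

P(Income=Q3) = 0.016 + 0.006 + 0.089 + 0.020 + 0.055 = 0.186; P(Education=<HS | Income=Q3) = 0.016/0.186 = 0.08602.
P(Income=Q2) = 0.066 + 0.024 + 0.075 + 0.021 + 0.020 = 0.206; P(Education=<HS | Income=Q2) = 0.066/0.206 = 0.32039.
Difference = -0.2344.

-0.2344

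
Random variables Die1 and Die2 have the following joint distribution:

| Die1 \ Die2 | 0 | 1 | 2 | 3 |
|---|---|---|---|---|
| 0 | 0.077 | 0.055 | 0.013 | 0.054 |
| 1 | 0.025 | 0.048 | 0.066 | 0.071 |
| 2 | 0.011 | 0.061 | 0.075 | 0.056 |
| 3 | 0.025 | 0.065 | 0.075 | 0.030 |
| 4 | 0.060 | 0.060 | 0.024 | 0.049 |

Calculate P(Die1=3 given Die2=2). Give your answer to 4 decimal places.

P(Die2=2) = 0.013 + 0.066 + 0.075 + 0.075 + 0.024 = 0.253.
P(Die1=3 | Die2=2) = 0.075/0.253 = 0.2964.

0.2964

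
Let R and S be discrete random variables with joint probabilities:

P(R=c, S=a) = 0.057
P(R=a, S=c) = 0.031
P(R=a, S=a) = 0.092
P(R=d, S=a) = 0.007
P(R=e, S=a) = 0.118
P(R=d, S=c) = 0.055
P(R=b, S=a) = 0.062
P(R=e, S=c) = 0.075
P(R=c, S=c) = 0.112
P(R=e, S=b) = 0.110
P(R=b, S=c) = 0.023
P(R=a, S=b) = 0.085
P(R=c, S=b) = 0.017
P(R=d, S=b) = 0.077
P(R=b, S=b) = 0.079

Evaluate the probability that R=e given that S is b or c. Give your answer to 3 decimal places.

P(S=b) = 0.085 + 0.079 + 0.017 + 0.077 + 0.110 = 0.368.
P(S=c) = 0.031 + 0.023 + 0.112 + 0.055 + 0.075 = 0.296.
P(S ∈ {b, c}) = 0.368 + 0.296 = 0.664; P(R=e, S ∈ {b, c}) = 0.110 + 0.075 = 0.185.
P(R=e | S ∈ {b, c}) = 0.185/0.664 = 0.279.

0.279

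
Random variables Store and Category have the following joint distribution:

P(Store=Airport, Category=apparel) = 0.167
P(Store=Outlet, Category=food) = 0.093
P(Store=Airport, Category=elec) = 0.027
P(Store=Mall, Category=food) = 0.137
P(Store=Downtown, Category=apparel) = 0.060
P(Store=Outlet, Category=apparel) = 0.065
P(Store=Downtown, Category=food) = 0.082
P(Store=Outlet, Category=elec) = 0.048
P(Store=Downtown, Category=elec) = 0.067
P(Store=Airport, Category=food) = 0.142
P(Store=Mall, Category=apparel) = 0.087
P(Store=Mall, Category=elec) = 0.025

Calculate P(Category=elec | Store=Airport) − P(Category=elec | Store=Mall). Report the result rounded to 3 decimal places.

-0.020

P(Store=Airport) = 0.142 + 0.167 + 0.027 = 0.336; P(Category=elec | Store=Airport) = 0.027/0.336 = 0.0804.
P(Store=Mall) = 0.137 + 0.087 + 0.025 = 0.249; P(Category=elec | Store=Mall) = 0.025/0.249 = 0.1004.
Difference = -0.020.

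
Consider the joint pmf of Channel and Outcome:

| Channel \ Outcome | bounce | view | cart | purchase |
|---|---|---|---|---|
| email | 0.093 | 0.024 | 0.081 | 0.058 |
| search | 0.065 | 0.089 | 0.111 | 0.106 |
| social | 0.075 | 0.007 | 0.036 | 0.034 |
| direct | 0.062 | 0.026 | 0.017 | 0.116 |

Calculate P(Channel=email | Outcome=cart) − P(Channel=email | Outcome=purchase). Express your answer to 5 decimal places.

P(Outcome=cart) = 0.081 + 0.111 + 0.036 + 0.017 = 0.245; P(Channel=email | Outcome=cart) = 0.081/0.245 = 0.330612.
P(Outcome=purchase) = 0.058 + 0.106 + 0.034 + 0.116 = 0.314; P(Channel=email | Outcome=purchase) = 0.058/0.314 = 0.184713.
Difference = 0.14590.

0.14590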